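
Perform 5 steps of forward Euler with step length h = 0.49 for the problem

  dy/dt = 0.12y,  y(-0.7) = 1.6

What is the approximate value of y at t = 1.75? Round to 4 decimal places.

Euler: y_{n+1} = y_n + h·f(t_n, y_n).
t=-0.700000, y=1.600000: f=0.192000 → y ← 1.600000 + 0.49·0.192000 = 1.694080
t=-0.210000, y=1.694080: f=0.203290 → y ← 1.694080 + 0.49·0.203290 = 1.793692
t=0.280000, y=1.793692: f=0.215243 → y ← 1.793692 + 0.49·0.215243 = 1.899161
t=0.770000, y=1.899161: f=0.227899 → y ← 1.899161 + 0.49·0.227899 = 2.010832
t=1.260000, y=2.010832: f=0.241300 → y ← 2.010832 + 0.49·0.241300 = 2.129069
y(1.75) ≈ 2.1291

2.1291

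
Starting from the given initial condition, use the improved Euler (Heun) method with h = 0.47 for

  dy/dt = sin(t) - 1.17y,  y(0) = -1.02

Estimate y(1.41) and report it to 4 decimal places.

Heun: k1 = f(t_n, y_n); k2 = f(t_n + h, y_n + h·k1); y_{n+1} = y_n + (h/2)·(k1 + k2).
t=0.000000, y=-1.020000:
  k1 = f(0.000000, -1.020000) = 1.193400
  k2 = f(0.470000, -0.459102) = 0.990036
  y ← -1.020000 + (0.47/2)·(1.193400 + 0.990036) = -0.506893
t=0.470000, y=-0.506893:
  k1 = f(0.470000, -0.506893) = 1.045951
  k2 = f(0.940000, -0.015296) = 0.825454
  y ← -0.506893 + (0.47/2)·(1.045951 + 0.825454) = -0.067112
t=0.940000, y=-0.067112:
  k1 = f(0.940000, -0.067112) = 0.886080
  k2 = f(1.410000, 0.349345) = 0.578366
  y ← -0.067112 + (0.47/2)·(0.886080 + 0.578366) = 0.277032
y(1.41) ≈ 0.2770

0.2770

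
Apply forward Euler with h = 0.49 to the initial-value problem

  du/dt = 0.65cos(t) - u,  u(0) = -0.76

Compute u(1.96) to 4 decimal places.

Euler: u_{n+1} = u_n + h·f(t_n, u_n).
t=0.000000, u=-0.760000: f=1.410000 → u ← -0.760000 + 0.49·1.410000 = -0.069100
t=0.490000, u=-0.069100: f=0.642616 → u ← -0.069100 + 0.49·0.642616 = 0.245782
t=0.980000, u=0.245782: f=0.116283 → u ← 0.245782 + 0.49·0.116283 = 0.302761
t=1.470000, u=0.302761: f=-0.237354 → u ← 0.302761 + 0.49·(-0.237354) = 0.186457
u(1.96) ≈ 0.1865

0.1865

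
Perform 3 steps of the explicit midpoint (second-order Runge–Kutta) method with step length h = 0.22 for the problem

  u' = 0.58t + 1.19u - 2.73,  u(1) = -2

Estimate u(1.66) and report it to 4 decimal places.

Midpoint: k1 = f(t_n, u_n); k2 = f(t_n + h/2, u_n + (h/2)·k1); u_{n+1} = u_n + h·k2.
t=1.000000, u=-2.000000:
  k1 = f(1.000000, -2.000000) = -4.530000
  k2 = f(1.110000, -2.498300) = -5.059177
  u ← -2.000000 + 0.22·(-5.059177) = -3.113019
t=1.220000, u=-3.113019:
  k1 = f(1.220000, -3.113019) = -5.726893
  k2 = f(1.330000, -3.742977) = -6.412743
  u ← -3.113019 + 0.22·(-6.412743) = -4.523822
t=1.440000, u=-4.523822:
  k1 = f(1.440000, -4.523822) = -7.278149
  k2 = f(1.550000, -5.324419) = -8.167058
  u ← -4.523822 + 0.22·(-8.167058) = -6.320575
u(1.66) ≈ -6.3206

-6.3206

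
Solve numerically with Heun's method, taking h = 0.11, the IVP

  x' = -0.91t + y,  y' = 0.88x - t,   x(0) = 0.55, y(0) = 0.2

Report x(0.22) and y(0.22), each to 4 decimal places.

0.5826, 0.2860

Heun on (x,y): k1 = f(t_n, state_n); k2 = f(t_n + h, state_n + h·k1); state_{n+1} = state_n + (h/2)·(k1 + k2).
0.000000: (0.550000, 0.200000)
  k1 = (0.200000, 0.484000)
  predictor → (0.572000, 0.253240)
  k2 = (0.153140, 0.393360)
  → (0.569423, 0.248255)
0.110000: (0.569423, 0.248255)
  k1 = (0.148155, 0.391092)
  predictor → (0.585720, 0.291275)
  k2 = (0.091075, 0.295433)
  → (0.582580, 0.286014)
(x(0.22), y(0.22)) ≈ (0.5826, 0.2860)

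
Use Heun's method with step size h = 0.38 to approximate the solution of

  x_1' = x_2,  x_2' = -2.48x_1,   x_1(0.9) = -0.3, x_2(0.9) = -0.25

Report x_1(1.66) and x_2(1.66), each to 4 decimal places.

-0.2507, 0.3852

Heun on (x_1,x_2): k1 = f(t_n, state_n); k2 = f(t_n + h, state_n + h·k1); state_{n+1} = state_n + (h/2)·(k1 + k2).
0.900000: (-0.300000, -0.250000)
  k1 = (-0.250000, 0.744000)
  predictor → (-0.395000, 0.032720)
  k2 = (0.032720, 0.979600)
  → (-0.341283, 0.077484)
1.280000: (-0.341283, 0.077484)
  k1 = (0.077484, 0.846382)
  predictor → (-0.311839, 0.399109)
  k2 = (0.399109, 0.773361)
  → (-0.250730, 0.385235)
(x_1(1.66), x_2(1.66)) ≈ (-0.2507, 0.3852)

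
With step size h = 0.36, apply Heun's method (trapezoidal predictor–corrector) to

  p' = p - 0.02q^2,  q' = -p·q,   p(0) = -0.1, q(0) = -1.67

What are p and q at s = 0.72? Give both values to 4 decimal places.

Heun on (p,q): k1 = f(s_n, state_n); k2 = f(s_n + h, state_n + h·k1); state_{n+1} = state_n + (h/2)·(k1 + k2).
0.000000: (-0.100000, -1.670000)
  k1 = (-0.155778, -0.167000)
  predictor → (-0.156080, -1.730120)
  k2 = (-0.215946, -0.270037)
  → (-0.166910, -1.748667)
0.360000: (-0.166910, -1.748667)
  k1 = (-0.228067, -0.291871)
  predictor → (-0.249015, -1.853740)
  k2 = (-0.317742, -0.461608)
  → (-0.265156, -1.884293)
(p(0.72), q(0.72)) ≈ (-0.2652, -1.8843)

-0.2652, -1.8843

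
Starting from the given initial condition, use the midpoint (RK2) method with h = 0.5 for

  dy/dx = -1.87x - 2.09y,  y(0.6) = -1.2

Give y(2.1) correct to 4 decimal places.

Midpoint: k1 = f(x_n, y_n); k2 = f(x_n + h/2, y_n + (h/2)·k1); y_{n+1} = y_n + h·k2.
x=0.600000, y=-1.200000:
  k1 = f(0.600000, -1.200000) = 1.386000
  k2 = f(0.850000, -0.853500) = 0.194315
  y ← -1.200000 + 0.5·0.194315 = -1.102842
x=1.100000, y=-1.102842:
  k1 = f(1.100000, -1.102842) = 0.247941
  k2 = f(1.350000, -1.040857) = -0.349108
  y ← -1.102842 + 0.5·(-0.349108) = -1.277397
x=1.600000, y=-1.277397:
  k1 = f(1.600000, -1.277397) = -0.322241
  k2 = f(1.850000, -1.357957) = -0.621370
  y ← -1.277397 + 0.5·(-0.621370) = -1.588082
y(2.1) ≈ -1.5881

-1.5881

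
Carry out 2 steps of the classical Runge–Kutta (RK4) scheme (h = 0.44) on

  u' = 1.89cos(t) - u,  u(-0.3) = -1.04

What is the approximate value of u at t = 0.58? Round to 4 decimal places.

0.6178

RK4: k1 = f(t_n, u_n); k2 = f(t_n + h/2, u_n + (h/2)·k1); k3 = f(t_n + h/2, u_n + (h/2)·k2); k4 = f(t_n + h, u_n + h·k3); u_{n+1} = u_n + (h/6)·(k1 + 2k2 + 2k3 + k4).
t=-0.300000, u=-1.040000:
  k1 = f(-0.300000, -1.040000) = 2.845586
  k2 = f(-0.080000, -0.413971) = 2.297926
  k3 = f(-0.080000, -0.534456) = 2.418411
  k4 = f(0.140000, 0.024101) = 1.847407
  u ← -1.040000 + (0.44/6)·(k1 + 2k2 + 2k3 + k4) = -0.004118
t=0.140000, u=-0.004118:
  k1 = f(0.140000, -0.004118) = 1.875626
  k2 = f(0.360000, 0.408520) = 1.360325
  k3 = f(0.360000, 0.295154) = 1.473691
  k4 = f(0.580000, 0.644306) = 0.936608
  u ← -0.004118 + (0.44/6)·(k1 + 2k2 + 2k3 + k4) = 0.617769
u(0.58) ≈ 0.6178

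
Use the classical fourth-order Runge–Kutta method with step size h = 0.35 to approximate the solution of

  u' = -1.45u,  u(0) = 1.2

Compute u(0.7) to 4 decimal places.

RK4: k1 = f(s_n, u_n); k2 = f(s_n + h/2, u_n + (h/2)·k1); k3 = f(s_n + h/2, u_n + (h/2)·k2); k4 = f(s_n + h, u_n + h·k3); u_{n+1} = u_n + (h/6)·(k1 + 2k2 + 2k3 + k4).
s=0.000000, u=1.200000:
  k1 = f(0.000000, 1.200000) = -1.740000
  k2 = f(0.175000, 0.895500) = -1.298475
  k3 = f(0.175000, 0.972767) = -1.410512
  k4 = f(0.350000, 0.706321) = -1.024165
  u ← 1.200000 + (0.35/6)·(k1 + 2k2 + 2k3 + k4) = 0.722709
s=0.350000, u=0.722709:
  k1 = f(0.350000, 0.722709) = -1.047927
  k2 = f(0.525000, 0.539321) = -0.782016
  k3 = f(0.525000, 0.585856) = -0.849491
  k4 = f(0.700000, 0.425387) = -0.616811
  u ← 0.722709 + (0.35/6)·(k1 + 2k2 + 2k3 + k4) = 0.435256
u(0.7) ≈ 0.4353

0.4353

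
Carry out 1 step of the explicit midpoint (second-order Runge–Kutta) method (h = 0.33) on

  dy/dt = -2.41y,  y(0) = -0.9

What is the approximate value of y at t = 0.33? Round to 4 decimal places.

Midpoint: k1 = f(t_n, y_n); k2 = f(t_n + h/2, y_n + (h/2)·k1); y_{n+1} = y_n + h·k2.
t=0.000000, y=-0.900000:
  k1 = f(0.000000, -0.900000) = 2.169000
  k2 = f(0.165000, -0.542115) = 1.306497
  y ← -0.900000 + 0.33·1.306497 = -0.468856
y(0.33) ≈ -0.4689

-0.4689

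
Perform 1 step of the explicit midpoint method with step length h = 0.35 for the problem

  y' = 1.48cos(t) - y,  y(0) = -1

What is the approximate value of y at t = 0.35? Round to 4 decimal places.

-0.2918

Midpoint: k1 = f(t_n, y_n); k2 = f(t_n + h/2, y_n + (h/2)·k1); y_{n+1} = y_n + h·k2.
t=0.000000, y=-1.000000:
  k1 = f(0.000000, -1.000000) = 2.480000
  k2 = f(0.175000, -0.566000) = 2.023395
  y ← -1.000000 + 0.35·2.023395 = -0.291812
y(0.35) ≈ -0.2918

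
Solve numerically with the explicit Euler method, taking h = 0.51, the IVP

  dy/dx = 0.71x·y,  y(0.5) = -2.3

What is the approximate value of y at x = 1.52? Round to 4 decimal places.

-3.7099

Euler: y_{n+1} = y_n + h·f(x_n, y_n).
x=0.500000, y=-2.300000: f=-0.816500 → y ← -2.300000 + 0.51·(-0.816500) = -2.716415
x=1.010000, y=-2.716415: f=-1.947941 → y ← -2.716415 + 0.51·(-1.947941) = -3.709865
y(1.52) ≈ -3.7099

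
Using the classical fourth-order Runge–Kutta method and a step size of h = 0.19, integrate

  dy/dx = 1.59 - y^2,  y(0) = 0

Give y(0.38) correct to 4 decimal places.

0.5618

RK4: k1 = f(x_n, y_n); k2 = f(x_n + h/2, y_n + (h/2)·k1); k3 = f(x_n + h/2, y_n + (h/2)·k2); k4 = f(x_n + h, y_n + h·k3); y_{n+1} = y_n + (h/6)·(k1 + 2k2 + 2k3 + k4).
x=0.000000, y=0.000000:
  k1 = f(0.000000, 0.000000) = 1.590000
  k2 = f(0.095000, 0.151050) = 1.567184
  k3 = f(0.095000, 0.148882) = 1.567834
  k4 = f(0.190000, 0.297888) = 1.501262
  y ← 0.000000 + (0.19/6)·(k1 + 2k2 + 2k3 + k4) = 0.296441
x=0.190000, y=0.296441:
  k1 = f(0.190000, 0.296441) = 1.502123
  k2 = f(0.285000, 0.439143) = 1.397154
  k3 = f(0.285000, 0.429171) = 1.405813
  k4 = f(0.380000, 0.563545) = 1.272416
  y ← 0.296441 + (0.19/6)·(k1 + 2k2 + 2k3 + k4) = 0.561823
y(0.38) ≈ 0.5618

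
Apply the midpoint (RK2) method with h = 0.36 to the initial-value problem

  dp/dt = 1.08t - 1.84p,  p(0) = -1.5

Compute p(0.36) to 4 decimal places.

-0.7655

Midpoint: k1 = f(t_n, p_n); k2 = f(t_n + h/2, p_n + (h/2)·k1); p_{n+1} = p_n + h·k2.
t=0.000000, p=-1.500000:
  k1 = f(0.000000, -1.500000) = 2.760000
  k2 = f(0.180000, -1.003200) = 2.040288
  p ← -1.500000 + 0.36·2.040288 = -0.765496
p(0.36) ≈ -0.7655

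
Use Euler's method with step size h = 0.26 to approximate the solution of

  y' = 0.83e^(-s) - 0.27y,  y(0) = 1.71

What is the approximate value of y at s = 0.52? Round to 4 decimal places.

1.8454

Euler: y_{n+1} = y_n + h·f(s_n, y_n).
s=0.000000, y=1.710000: f=0.368300 → y ← 1.710000 + 0.26·0.368300 = 1.805758
s=0.260000, y=1.805758: f=0.152418 → y ← 1.805758 + 0.26·0.152418 = 1.845387
y(0.52) ≈ 1.8454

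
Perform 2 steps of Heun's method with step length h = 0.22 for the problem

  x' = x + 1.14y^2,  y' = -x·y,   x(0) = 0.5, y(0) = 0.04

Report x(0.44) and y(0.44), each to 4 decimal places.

0.7748, 0.0304

Heun on (x,y): k1 = f(t_n, state_n); k2 = f(t_n + h, state_n + h·k1); state_{n+1} = state_n + (h/2)·(k1 + k2).
0.000000: (0.500000, 0.040000)
  k1 = (0.501824, -0.020000)
  predictor → (0.610401, 0.035600)
  k2 = (0.611846, -0.021730)
  → (0.622504, 0.035410)
0.220000: (0.622504, 0.035410)
  k1 = (0.623933, -0.022043)
  predictor → (0.759769, 0.030560)
  k2 = (0.760834, -0.023219)
  → (0.774828, 0.030431)
(x(0.44), y(0.44)) ≈ (0.7748, 0.0304)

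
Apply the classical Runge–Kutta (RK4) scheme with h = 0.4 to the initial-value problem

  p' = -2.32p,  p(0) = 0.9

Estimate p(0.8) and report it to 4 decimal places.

RK4: k1 = f(t_n, p_n); k2 = f(t_n + h/2, p_n + (h/2)·k1); k3 = f(t_n + h/2, p_n + (h/2)·k2); k4 = f(t_n + h, p_n + h·k3); p_{n+1} = p_n + (h/6)·(k1 + 2k2 + 2k3 + k4).
t=0.000000, p=0.900000:
  k1 = f(0.000000, 0.900000) = -2.088000
  k2 = f(0.200000, 0.482400) = -1.119168
  k3 = f(0.200000, 0.676166) = -1.568706
  k4 = f(0.400000, 0.272518) = -0.632241
  p ← 0.900000 + (0.4/6)·(k1 + 2k2 + 2k3 + k4) = 0.360267
t=0.400000, p=0.360267:
  k1 = f(0.400000, 0.360267) = -0.835820
  k2 = f(0.600000, 0.193103) = -0.448000
  k3 = f(0.600000, 0.270667) = -0.627949
  k4 = f(0.800000, 0.109088) = -0.253084
  p ← 0.360267 + (0.4/6)·(k1 + 2k2 + 2k3 + k4) = 0.144214
p(0.8) ≈ 0.1442

0.1442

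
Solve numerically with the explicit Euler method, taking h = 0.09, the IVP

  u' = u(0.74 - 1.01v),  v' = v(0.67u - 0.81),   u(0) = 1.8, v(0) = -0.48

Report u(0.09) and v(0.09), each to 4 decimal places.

Euler on (u,v): u_{n+1} = u_n + h·u', v_{n+1} = v_n + h·v'.
0.000000: (1.800000, -0.480000); f=(2.204640, -0.190080) → (1.998418, -0.497107)
(u(0.09), v(0.09)) ≈ (1.9984, -0.4971)

1.9984, -0.4971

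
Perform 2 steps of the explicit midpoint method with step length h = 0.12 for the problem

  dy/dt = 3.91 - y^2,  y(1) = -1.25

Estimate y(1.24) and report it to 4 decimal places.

-0.5259

Midpoint: k1 = f(t_n, y_n); k2 = f(t_n + h/2, y_n + (h/2)·k1); y_{n+1} = y_n + h·k2.
t=1.000000, y=-1.250000:
  k1 = f(1.000000, -1.250000) = 2.347500
  k2 = f(1.060000, -1.109150) = 2.679786
  y ← -1.250000 + 0.12·2.679786 = -0.928426
t=1.120000, y=-0.928426:
  k1 = f(1.120000, -0.928426) = 3.048026
  k2 = f(1.180000, -0.745544) = 3.354164
  y ← -0.928426 + 0.12·3.354164 = -0.525926
y(1.24) ≈ -0.5259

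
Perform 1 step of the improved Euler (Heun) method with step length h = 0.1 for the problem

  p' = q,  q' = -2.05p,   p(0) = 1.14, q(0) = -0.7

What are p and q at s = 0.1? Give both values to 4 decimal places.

Heun on (p,q): k1 = f(s_n, state_n); k2 = f(s_n + h, state_n + h·k1); state_{n+1} = state_n + (h/2)·(k1 + k2).
0.000000: (1.140000, -0.700000)
  k1 = (-0.700000, -2.337000)
  predictor → (1.070000, -0.933700)
  k2 = (-0.933700, -2.193500)
  → (1.058315, -0.926525)
(p(0.1), q(0.1)) ≈ (1.0583, -0.9265)

1.0583, -0.9265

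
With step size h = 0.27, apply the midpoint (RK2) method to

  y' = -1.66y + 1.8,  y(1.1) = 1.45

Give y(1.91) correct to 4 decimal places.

Midpoint: k1 = f(s_n, y_n); k2 = f(s_n + h/2, y_n + (h/2)·k1); y_{n+1} = y_n + h·k2.
s=1.100000, y=1.450000:
  k1 = f(1.100000, 1.450000) = -0.607000
  k2 = f(1.235000, 1.368055) = -0.470971
  y ← 1.450000 + 0.27·(-0.470971) = 1.322838
s=1.370000, y=1.322838:
  k1 = f(1.370000, 1.322838) = -0.395911
  k2 = f(1.505000, 1.269390) = -0.307187
  y ← 1.322838 + 0.27·(-0.307187) = 1.239897
s=1.640000, y=1.239897:
  k1 = f(1.640000, 1.239897) = -0.258229
  k2 = f(1.775000, 1.205036) = -0.200360
  y ← 1.239897 + 0.27·(-0.200360) = 1.185800
y(1.91) ≈ 1.1858

1.1858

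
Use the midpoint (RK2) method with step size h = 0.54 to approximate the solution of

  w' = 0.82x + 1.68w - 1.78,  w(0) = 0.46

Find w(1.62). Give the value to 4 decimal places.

Midpoint: k1 = f(x_n, w_n); k2 = f(x_n + h/2, w_n + (h/2)·k1); w_{n+1} = w_n + h·k2.
x=0.000000, w=0.460000:
  k1 = f(0.000000, 0.460000) = -1.007200
  k2 = f(0.270000, 0.188056) = -1.242666
  w ← 0.460000 + 0.54·(-1.242666) = -0.211040
x=0.540000, w=-0.211040:
  k1 = f(0.540000, -0.211040) = -1.691747
  k2 = f(0.810000, -0.667811) = -2.237723
  w ← -0.211040 + 0.54·(-2.237723) = -1.419410
x=1.080000, w=-1.419410:
  k1 = f(1.080000, -1.419410) = -3.279009
  k2 = f(1.350000, -2.304742) = -4.544967
  w ← -1.419410 + 0.54·(-4.544967) = -3.873692
w(1.62) ≈ -3.8737

-3.8737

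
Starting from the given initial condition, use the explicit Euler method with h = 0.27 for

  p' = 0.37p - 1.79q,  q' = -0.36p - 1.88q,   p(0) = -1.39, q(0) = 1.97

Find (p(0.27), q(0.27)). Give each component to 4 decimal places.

Euler on (p,q): p_{n+1} = p_n + h·p', q_{n+1} = q_n + h·q'.
0.000000: (-1.390000, 1.970000); f=(-4.040600, -3.203200) → (-2.480962, 1.105136)
(p(0.27), q(0.27)) ≈ (-2.4810, 1.1051)

-2.4810, 1.1051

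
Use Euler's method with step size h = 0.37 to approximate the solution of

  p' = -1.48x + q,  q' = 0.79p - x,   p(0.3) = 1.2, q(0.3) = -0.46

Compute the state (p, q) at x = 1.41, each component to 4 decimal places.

-0.2320, -0.4780

Euler on (p,q): p_{n+1} = p_n + h·p', q_{n+1} = q_n + h·q'.
0.300000: (1.200000, -0.460000); f=(-0.904000, 0.648000) → (0.865520, -0.220240)
0.670000: (0.865520, -0.220240); f=(-1.211840, 0.013761) → (0.417139, -0.215149)
1.040000: (0.417139, -0.215149); f=(-1.754349, -0.710460) → (-0.231970, -0.478019)
(p(1.41), q(1.41)) ≈ (-0.2320, -0.4780)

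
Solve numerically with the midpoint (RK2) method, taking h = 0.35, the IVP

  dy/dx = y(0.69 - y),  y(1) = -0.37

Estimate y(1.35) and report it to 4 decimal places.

Midpoint: k1 = f(x_n, y_n); k2 = f(x_n + h/2, y_n + (h/2)·k1); y_{n+1} = y_n + h·k2.
x=1.000000, y=-0.370000:
  k1 = f(1.000000, -0.370000) = -0.392200
  k2 = f(1.175000, -0.438635) = -0.495059
  y ← -0.370000 + 0.35·(-0.495059) = -0.543271
y(1.35) ≈ -0.5433

-0.5433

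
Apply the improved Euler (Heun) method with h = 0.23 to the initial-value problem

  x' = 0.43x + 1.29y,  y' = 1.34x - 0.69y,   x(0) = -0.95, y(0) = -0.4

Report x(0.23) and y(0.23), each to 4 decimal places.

-1.2072, -0.6439

Heun on (x,y): k1 = f(s_n, state_n); k2 = f(s_n + h, state_n + h·k1); state_{n+1} = state_n + (h/2)·(k1 + k2).
0.000000: (-0.950000, -0.400000)
  k1 = (-0.924500, -0.997000)
  predictor → (-1.162635, -0.629310)
  k2 = (-1.311743, -1.123707)
  → (-1.207168, -0.643881)
(x(0.23), y(0.23)) ≈ (-1.2072, -0.6439)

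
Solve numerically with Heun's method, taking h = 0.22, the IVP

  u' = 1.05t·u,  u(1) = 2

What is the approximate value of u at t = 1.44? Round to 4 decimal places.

3.4908

Heun: k1 = f(t_n, u_n); k2 = f(t_n + h, u_n + h·k1); u_{n+1} = u_n + (h/2)·(k1 + k2).
t=1.000000, u=2.000000:
  k1 = f(1.000000, 2.000000) = 2.100000
  k2 = f(1.220000, 2.462000) = 3.153822
  u ← 2.000000 + (0.22/2)·(2.100000 + 3.153822) = 2.577920
t=1.220000, u=2.577920:
  k1 = f(1.220000, 2.577920) = 3.302316
  k2 = f(1.440000, 3.304430) = 4.996298
  u ← 2.577920 + (0.22/2)·(3.302316 + 4.996298) = 3.490768
u(1.44) ≈ 3.4908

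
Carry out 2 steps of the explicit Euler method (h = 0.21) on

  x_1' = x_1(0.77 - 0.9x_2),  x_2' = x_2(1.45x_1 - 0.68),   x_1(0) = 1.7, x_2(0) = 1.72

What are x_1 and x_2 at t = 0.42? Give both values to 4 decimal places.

1.0166, 3.0512

Euler on (x_1,x_2): x_1_{n+1} = x_1_n + h·x_1', x_2_{n+1} = x_2_n + h·x_2'.
0.000000: (1.700000, 1.720000); f=(-1.322600, 3.070200) → (1.422254, 2.364742)
0.210000: (1.422254, 2.364742); f=(-1.931802, 3.268708) → (1.016576, 3.051171)
(x_1(0.42), x_2(0.42)) ≈ (1.0166, 3.0512)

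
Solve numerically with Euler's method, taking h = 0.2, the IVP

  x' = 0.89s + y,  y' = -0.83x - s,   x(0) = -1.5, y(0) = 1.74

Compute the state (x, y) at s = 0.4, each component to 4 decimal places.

-0.7186, 2.1402

Euler on (x,y): x_{n+1} = x_n + h·x', y_{n+1} = y_n + h·y'.
0.000000: (-1.500000, 1.740000); f=(1.740000, 1.245000) → (-1.152000, 1.989000)
0.200000: (-1.152000, 1.989000); f=(2.167000, 0.756160) → (-0.718600, 2.140232)
(x(0.4), y(0.4)) ≈ (-0.7186, 2.1402)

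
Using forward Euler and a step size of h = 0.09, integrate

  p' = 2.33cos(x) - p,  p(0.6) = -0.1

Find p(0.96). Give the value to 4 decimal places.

0.4667

Euler: p_{n+1} = p_n + h·f(x_n, p_n).
x=0.600000, p=-0.100000: f=2.023032 → p ← -0.100000 + 0.09·2.023032 = 0.082073
x=0.690000, p=0.082073: f=1.714930 → p ← 0.082073 + 0.09·1.714930 = 0.236417
x=0.780000, p=0.236417: f=1.420012 → p ← 0.236417 + 0.09·1.420012 = 0.364218
x=0.870000, p=0.364218: f=1.138228 → p ← 0.364218 + 0.09·1.138228 = 0.466658
p(0.96) ≈ 0.4667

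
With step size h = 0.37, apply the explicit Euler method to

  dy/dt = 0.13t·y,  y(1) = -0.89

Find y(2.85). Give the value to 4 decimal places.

Euler: y_{n+1} = y_n + h·f(t_n, y_n).
t=1.000000, y=-0.890000: f=-0.115700 → y ← -0.890000 + 0.37·(-0.115700) = -0.932809
t=1.370000, y=-0.932809: f=-0.166133 → y ← -0.932809 + 0.37·(-0.166133) = -0.994278
t=1.740000, y=-0.994278: f=-0.224906 → y ← -0.994278 + 0.37·(-0.224906) = -1.077493
t=2.110000, y=-1.077493: f=-0.295556 → y ← -1.077493 + 0.37·(-0.295556) = -1.186849
t=2.480000, y=-1.186849: f=-0.382640 → y ← -1.186849 + 0.37·(-0.382640) = -1.328426
y(2.85) ≈ -1.3284

-1.3284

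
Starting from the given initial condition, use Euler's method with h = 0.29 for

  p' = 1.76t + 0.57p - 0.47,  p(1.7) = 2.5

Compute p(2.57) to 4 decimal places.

7.0013

Euler: p_{n+1} = p_n + h·f(t_n, p_n).
t=1.700000, p=2.500000: f=3.947000 → p ← 2.500000 + 0.29·3.947000 = 3.644630
t=1.990000, p=3.644630: f=5.109839 → p ← 3.644630 + 0.29·5.109839 = 5.126483
t=2.280000, p=5.126483: f=6.464896 → p ← 5.126483 + 0.29·6.464896 = 7.001303
p(2.57) ≈ 7.0013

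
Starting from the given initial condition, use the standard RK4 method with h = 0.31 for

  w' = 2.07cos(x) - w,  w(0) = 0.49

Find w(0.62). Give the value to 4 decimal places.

1.1505

RK4: k1 = f(x_n, w_n); k2 = f(x_n + h/2, w_n + (h/2)·k1); k3 = f(x_n + h/2, w_n + (h/2)·k2); k4 = f(x_n + h, w_n + h·k3); w_{n+1} = w_n + (h/6)·(k1 + 2k2 + 2k3 + k4).
x=0.000000, w=0.490000:
  k1 = f(0.000000, 0.490000) = 1.580000
  k2 = f(0.155000, 0.734900) = 1.310284
  k3 = f(0.155000, 0.693094) = 1.352090
  k4 = f(0.310000, 0.909148) = 1.062183
  w ← 0.490000 + (0.31/6)·(k1 + 2k2 + 2k3 + k4) = 0.901625
x=0.310000, w=0.901625:
  k1 = f(0.310000, 0.901625) = 1.069706
  k2 = f(0.465000, 1.067429) = 0.782782
  k3 = f(0.465000, 1.022956) = 0.827255
  k4 = f(0.620000, 1.158074) = 0.526655
  w ← 0.901625 + (0.31/6)·(k1 + 2k2 + 2k3 + k4) = 1.150474
w(0.62) ≈ 1.1505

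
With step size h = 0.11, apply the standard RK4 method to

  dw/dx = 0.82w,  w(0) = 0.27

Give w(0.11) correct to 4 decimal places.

0.2955

RK4: k1 = f(x_n, w_n); k2 = f(x_n + h/2, w_n + (h/2)·k1); k3 = f(x_n + h/2, w_n + (h/2)·k2); k4 = f(x_n + h, w_n + h·k3); w_{n+1} = w_n + (h/6)·(k1 + 2k2 + 2k3 + k4).
x=0.000000, w=0.270000:
  k1 = f(0.000000, 0.270000) = 0.221400
  k2 = f(0.055000, 0.282177) = 0.231385
  k3 = f(0.055000, 0.282726) = 0.231835
  k4 = f(0.110000, 0.295502) = 0.242312
  w ← 0.270000 + (0.11/6)·(k1 + 2k2 + 2k3 + k4) = 0.295486
w(0.11) ≈ 0.2955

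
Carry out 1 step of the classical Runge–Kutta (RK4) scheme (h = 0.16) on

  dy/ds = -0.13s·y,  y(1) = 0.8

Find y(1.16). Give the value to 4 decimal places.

RK4: k1 = f(s_n, y_n); k2 = f(s_n + h/2, y_n + (h/2)·k1); k3 = f(s_n + h/2, y_n + (h/2)·k2); k4 = f(s_n + h, y_n + h·k3); y_{n+1} = y_n + (h/6)·(k1 + 2k2 + 2k3 + k4).
s=1.000000, y=0.800000:
  k1 = f(1.000000, 0.800000) = -0.104000
  k2 = f(1.080000, 0.791680) = -0.111152
  k3 = f(1.080000, 0.791108) = -0.111072
  k4 = f(1.160000, 0.782229) = -0.117960
  y ← 0.800000 + (0.16/6)·(k1 + 2k2 + 2k3 + k4) = 0.782229
y(1.16) ≈ 0.7822

0.7822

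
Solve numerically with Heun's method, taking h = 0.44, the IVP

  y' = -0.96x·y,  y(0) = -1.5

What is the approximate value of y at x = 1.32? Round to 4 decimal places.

-0.6571

Heun: k1 = f(x_n, y_n); k2 = f(x_n + h, y_n + h·k1); y_{n+1} = y_n + (h/2)·(k1 + k2).
x=0.000000, y=-1.500000:
  k1 = f(0.000000, -1.500000) = 0.000000
  k2 = f(0.440000, -1.500000) = 0.633600
  y ← -1.500000 + (0.44/2)·(0.000000 + 0.633600) = -1.360608
x=0.440000, y=-1.360608:
  k1 = f(0.440000, -1.360608) = 0.574721
  k2 = f(0.880000, -1.107731) = 0.935811
  y ← -1.360608 + (0.44/2)·(0.574721 + 0.935811) = -1.028291
x=0.880000, y=-1.028291:
  k1 = f(0.880000, -1.028291) = 0.868700
  k2 = f(1.320000, -0.646063) = 0.818691
  y ← -1.028291 + (0.44/2)·(0.868700 + 0.818691) = -0.657065
y(1.32) ≈ -0.6571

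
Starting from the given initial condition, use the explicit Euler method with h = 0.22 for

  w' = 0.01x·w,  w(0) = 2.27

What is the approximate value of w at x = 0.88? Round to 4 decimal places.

2.2766

Euler: w_{n+1} = w_n + h·f(x_n, w_n).
x=0.000000, w=2.270000: f=0.000000 → w ← 2.270000 + 0.22·0.000000 = 2.270000
x=0.220000, w=2.270000: f=0.004994 → w ← 2.270000 + 0.22·0.004994 = 2.271099
x=0.440000, w=2.271099: f=0.009993 → w ← 2.271099 + 0.22·0.009993 = 2.273297
x=0.660000, w=2.273297: f=0.015004 → w ← 2.273297 + 0.22·0.015004 = 2.276598
w(0.88) ≈ 2.2766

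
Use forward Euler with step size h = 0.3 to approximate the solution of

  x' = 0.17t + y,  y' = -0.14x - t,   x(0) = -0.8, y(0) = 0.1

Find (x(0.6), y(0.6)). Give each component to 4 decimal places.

-0.7146, 0.0759

Euler on (x,y): x_{n+1} = x_n + h·x', y_{n+1} = y_n + h·y'.
0.000000: (-0.800000, 0.100000); f=(0.100000, 0.112000) → (-0.770000, 0.133600)
0.300000: (-0.770000, 0.133600); f=(0.184600, -0.192200) → (-0.714620, 0.075940)
(x(0.6), y(0.6)) ≈ (-0.7146, 0.0759)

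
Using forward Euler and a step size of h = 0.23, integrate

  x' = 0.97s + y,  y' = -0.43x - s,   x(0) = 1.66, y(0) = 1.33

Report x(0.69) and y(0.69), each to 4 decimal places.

Euler on (x,y): x_{n+1} = x_n + h·x', y_{n+1} = y_n + h·y'.
0.000000: (1.660000, 1.330000); f=(1.330000, -0.713800) → (1.965900, 1.165826)
0.230000: (1.965900, 1.165826); f=(1.388926, -1.075337) → (2.285353, 0.918498)
0.460000: (2.285353, 0.918498); f=(1.364698, -1.442702) → (2.599234, 0.586677)
(x(0.69), y(0.69)) ≈ (2.5992, 0.5867)

2.5992, 0.5867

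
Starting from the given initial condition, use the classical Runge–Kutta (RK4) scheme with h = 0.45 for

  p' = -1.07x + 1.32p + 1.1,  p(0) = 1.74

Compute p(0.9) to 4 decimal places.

RK4: k1 = f(x_n, p_n); k2 = f(x_n + h/2, p_n + (h/2)·k1); k3 = f(x_n + h/2, p_n + (h/2)·k2); k4 = f(x_n + h, p_n + h·k3); p_{n+1} = p_n + (h/6)·(k1 + 2k2 + 2k3 + k4).
x=0.000000, p=1.740000:
  k1 = f(0.000000, 1.740000) = 3.396800
  k2 = f(0.225000, 2.504280) = 4.164900
  k3 = f(0.225000, 2.677102) = 4.393025
  k4 = f(0.450000, 3.716861) = 5.524757
  p ← 1.740000 + (0.45/6)·(k1 + 2k2 + 2k3 + k4) = 3.692805
x=0.450000, p=3.692805:
  k1 = f(0.450000, 3.692805) = 5.493003
  k2 = f(0.675000, 4.928731) = 6.883675
  k3 = f(0.675000, 5.241632) = 7.296705
  k4 = f(0.900000, 6.976323) = 9.345746
  p ← 3.692805 + (0.45/6)·(k1 + 2k2 + 2k3 + k4) = 6.932769
p(0.9) ≈ 6.9328

6.9328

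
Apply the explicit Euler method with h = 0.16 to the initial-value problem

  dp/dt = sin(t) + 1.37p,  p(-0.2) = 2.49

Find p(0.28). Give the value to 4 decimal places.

Euler: p_{n+1} = p_n + h·f(t_n, p_n).
t=-0.200000, p=2.490000: f=3.212631 → p ← 2.490000 + 0.16·3.212631 = 3.004021
t=-0.040000, p=3.004021: f=4.075519 → p ← 3.004021 + 0.16·4.075519 = 3.656104
t=0.120000, p=3.656104: f=5.128575 → p ← 3.656104 + 0.16·5.128575 = 4.476676
p(0.28) ≈ 4.4767

4.4767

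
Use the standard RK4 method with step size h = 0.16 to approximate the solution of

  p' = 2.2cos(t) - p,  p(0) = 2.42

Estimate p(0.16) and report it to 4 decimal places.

RK4: k1 = f(t_n, p_n); k2 = f(t_n + h/2, p_n + (h/2)·k1); k3 = f(t_n + h/2, p_n + (h/2)·k2); k4 = f(t_n + h, p_n + h·k3); p_{n+1} = p_n + (h/6)·(k1 + 2k2 + 2k3 + k4).
t=0.000000, p=2.420000:
  k1 = f(0.000000, 2.420000) = -0.220000
  k2 = f(0.080000, 2.402400) = -0.209436
  k3 = f(0.080000, 2.403245) = -0.210281
  k4 = f(0.160000, 2.386355) = -0.214455
  p ← 2.420000 + (0.16/6)·(k1 + 2k2 + 2k3 + k4) = 2.386030
p(0.16) ≈ 2.3860

2.3860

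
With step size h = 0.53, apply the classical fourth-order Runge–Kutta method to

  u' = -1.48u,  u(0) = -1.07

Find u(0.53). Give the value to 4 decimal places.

-0.4907

RK4: k1 = f(t_n, u_n); k2 = f(t_n + h/2, u_n + (h/2)·k1); k3 = f(t_n + h/2, u_n + (h/2)·k2); k4 = f(t_n + h, u_n + h·k3); u_{n+1} = u_n + (h/6)·(k1 + 2k2 + 2k3 + k4).
t=0.000000, u=-1.070000:
  k1 = f(0.000000, -1.070000) = 1.583600
  k2 = f(0.265000, -0.650346) = 0.962512
  k3 = f(0.265000, -0.814934) = 1.206103
  k4 = f(0.530000, -0.430766) = 0.637533
  u ← -1.070000 + (0.53/6)·(k1 + 2k2 + 2k3 + k4) = -0.490678
u(0.53) ≈ -0.4907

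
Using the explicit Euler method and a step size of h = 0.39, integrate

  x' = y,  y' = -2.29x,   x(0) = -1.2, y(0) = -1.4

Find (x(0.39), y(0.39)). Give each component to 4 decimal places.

Euler on (x,y): x_{n+1} = x_n + h·x', y_{n+1} = y_n + h·y'.
0.000000: (-1.200000, -1.400000); f=(-1.400000, 2.748000) → (-1.746000, -0.328280)
(x(0.39), y(0.39)) ≈ (-1.7460, -0.3283)

-1.7460, -0.3283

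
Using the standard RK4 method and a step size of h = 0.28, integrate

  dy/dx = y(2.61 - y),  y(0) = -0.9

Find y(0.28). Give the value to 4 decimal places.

-2.9231

RK4: k1 = f(x_n, y_n); k2 = f(x_n + h/2, y_n + (h/2)·k1); k3 = f(x_n + h/2, y_n + (h/2)·k2); k4 = f(x_n + h, y_n + h·k3); y_{n+1} = y_n + (h/6)·(k1 + 2k2 + 2k3 + k4).
x=0.000000, y=-0.900000:
  k1 = f(0.000000, -0.900000) = -3.159000
  k2 = f(0.140000, -1.342260) = -5.304961
  k3 = f(0.140000, -1.642694) = -6.985878
  k4 = f(0.280000, -2.856046) = -15.611277
  y ← -0.900000 + (0.28/6)·(k1 + 2k2 + 2k3 + k4) = -2.923091
y(0.28) ≈ -2.9231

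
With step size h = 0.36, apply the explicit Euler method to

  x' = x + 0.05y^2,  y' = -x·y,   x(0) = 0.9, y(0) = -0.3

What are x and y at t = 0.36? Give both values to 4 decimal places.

Euler on (x,y): x_{n+1} = x_n + h·x', y_{n+1} = y_n + h·y'.
0.000000: (0.900000, -0.300000); f=(0.904500, 0.270000) → (1.225620, -0.202800)
(x(0.36), y(0.36)) ≈ (1.2256, -0.2028)

1.2256, -0.2028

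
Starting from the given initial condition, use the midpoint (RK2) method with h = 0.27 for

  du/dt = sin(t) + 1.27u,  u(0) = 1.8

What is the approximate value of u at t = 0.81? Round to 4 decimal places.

5.3875

Midpoint: k1 = f(t_n, u_n); k2 = f(t_n + h/2, u_n + (h/2)·k1); u_{n+1} = u_n + h·k2.
t=0.000000, u=1.800000:
  k1 = f(0.000000, 1.800000) = 2.286000
  k2 = f(0.135000, 2.108610) = 2.812525
  u ← 1.800000 + 0.27·2.812525 = 2.559382
t=0.270000, u=2.559382:
  k1 = f(0.270000, 2.559382) = 3.517146
  k2 = f(0.405000, 3.034196) = 4.247448
  u ← 2.559382 + 0.27·4.247448 = 3.706193
t=0.540000, u=3.706193:
  k1 = f(0.540000, 3.706193) = 5.221001
  k2 = f(0.675000, 4.411028) = 6.226903
  u ← 3.706193 + 0.27·6.226903 = 5.387457
u(0.81) ≈ 5.3875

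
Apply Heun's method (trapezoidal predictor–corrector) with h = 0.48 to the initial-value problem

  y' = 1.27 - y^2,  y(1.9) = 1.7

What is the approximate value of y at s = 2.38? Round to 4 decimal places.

Heun: k1 = f(s_n, y_n); k2 = f(s_n + h, y_n + h·k1); y_{n+1} = y_n + (h/2)·(k1 + k2).
s=1.900000, y=1.700000:
  k1 = f(1.900000, 1.700000) = -1.620000
  k2 = f(2.380000, 0.922400) = 0.419178
  y ← 1.700000 + (0.48/2)·(-1.620000 + 0.419178) = 1.411803
y(2.38) ≈ 1.4118

1.4118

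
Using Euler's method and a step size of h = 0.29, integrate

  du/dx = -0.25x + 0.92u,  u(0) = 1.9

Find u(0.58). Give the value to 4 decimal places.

Euler: u_{n+1} = u_n + h·f(x_n, u_n).
x=0.000000, u=1.900000: f=1.748000 → u ← 1.900000 + 0.29·1.748000 = 2.406920
x=0.290000, u=2.406920: f=2.141866 → u ← 2.406920 + 0.29·2.141866 = 3.028061
u(0.58) ≈ 3.0281

3.0281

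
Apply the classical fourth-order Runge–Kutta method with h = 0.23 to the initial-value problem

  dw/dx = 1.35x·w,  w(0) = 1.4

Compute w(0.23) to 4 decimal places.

RK4: k1 = f(x_n, w_n); k2 = f(x_n + h/2, w_n + (h/2)·k1); k3 = f(x_n + h/2, w_n + (h/2)·k2); k4 = f(x_n + h, w_n + h·k3); w_{n+1} = w_n + (h/6)·(k1 + 2k2 + 2k3 + k4).
x=0.000000, w=1.400000:
  k1 = f(0.000000, 1.400000) = 0.000000
  k2 = f(0.115000, 1.400000) = 0.217350
  k3 = f(0.115000, 1.424995) = 0.221231
  k4 = f(0.230000, 1.450883) = 0.450499
  w ← 1.400000 + (0.23/6)·(k1 + 2k2 + 2k3 + k4) = 1.450894
w(0.23) ≈ 1.4509

1.4509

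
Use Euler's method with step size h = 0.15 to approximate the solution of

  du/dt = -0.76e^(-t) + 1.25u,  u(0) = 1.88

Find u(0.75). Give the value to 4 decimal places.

Euler: u_{n+1} = u_n + h·f(t_n, u_n).
t=0.000000, u=1.880000: f=1.590000 → u ← 1.880000 + 0.15·1.590000 = 2.118500
t=0.150000, u=2.118500: f=1.993987 → u ← 2.118500 + 0.15·1.993987 = 2.417598
t=0.300000, u=2.417598: f=2.458976 → u ← 2.417598 + 0.15·2.458976 = 2.786444
t=0.450000, u=2.786444: f=2.998458 → u ← 2.786444 + 0.15·2.998458 = 3.236213
t=0.600000, u=3.236213: f=3.628170 → u ← 3.236213 + 0.15·3.628170 = 3.780439
u(0.75) ≈ 3.7804

3.7804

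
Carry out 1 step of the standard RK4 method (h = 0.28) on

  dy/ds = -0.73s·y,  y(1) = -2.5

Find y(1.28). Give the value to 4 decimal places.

RK4: k1 = f(s_n, y_n); k2 = f(s_n + h/2, y_n + (h/2)·k1); k3 = f(s_n + h/2, y_n + (h/2)·k2); k4 = f(s_n + h, y_n + h·k3); y_{n+1} = y_n + (h/6)·(k1 + 2k2 + 2k3 + k4).
s=1.000000, y=-2.500000:
  k1 = f(1.000000, -2.500000) = 1.825000
  k2 = f(1.140000, -2.244500) = 1.867873
  k3 = f(1.140000, -2.238498) = 1.862878
  k4 = f(1.280000, -1.978394) = 1.848612
  y ← -2.500000 + (0.28/6)·(k1 + 2k2 + 2k3 + k4) = -1.980361
y(1.28) ≈ -1.9804

-1.9804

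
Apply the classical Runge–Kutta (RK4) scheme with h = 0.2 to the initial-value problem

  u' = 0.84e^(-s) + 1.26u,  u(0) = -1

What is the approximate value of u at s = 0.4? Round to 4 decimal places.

RK4: k1 = f(s_n, u_n); k2 = f(s_n + h/2, u_n + (h/2)·k1); k3 = f(s_n + h/2, u_n + (h/2)·k2); k4 = f(s_n + h, u_n + h·k3); u_{n+1} = u_n + (h/6)·(k1 + 2k2 + 2k3 + k4).
s=0.000000, u=-1.000000:
  k1 = f(0.000000, -1.000000) = -0.420000
  k2 = f(0.100000, -1.042000) = -0.552857
  k3 = f(0.100000, -1.055286) = -0.569596
  k4 = f(0.200000, -1.113919) = -0.715804
  u ← -1.000000 + (0.2/6)·(k1 + 2k2 + 2k3 + k4) = -1.112690
s=0.200000, u=-1.112690:
  k1 = f(0.200000, -1.112690) = -0.714256
  k2 = f(0.300000, -1.184116) = -0.869699
  k3 = f(0.300000, -1.199660) = -0.889285
  k4 = f(0.400000, -1.290547) = -1.063021
  u ← -1.112690 + (0.2/6)·(k1 + 2k2 + 2k3 + k4) = -1.289198
u(0.4) ≈ -1.2892

-1.2892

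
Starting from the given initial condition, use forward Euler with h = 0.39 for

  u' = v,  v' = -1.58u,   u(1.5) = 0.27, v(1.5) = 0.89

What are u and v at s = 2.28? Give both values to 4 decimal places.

Euler on (u,v): u_{n+1} = u_n + h·u', v_{n+1} = v_n + h·v'.
1.500000: (0.270000, 0.890000); f=(0.890000, -0.426600) → (0.617100, 0.723626)
1.890000: (0.617100, 0.723626); f=(0.723626, -0.975018) → (0.899314, 0.343369)
(u(2.28), v(2.28)) ≈ (0.8993, 0.3434)

0.8993, 0.3434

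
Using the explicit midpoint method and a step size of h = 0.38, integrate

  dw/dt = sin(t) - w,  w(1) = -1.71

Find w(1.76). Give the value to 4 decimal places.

Midpoint: k1 = f(t_n, w_n); k2 = f(t_n + h/2, w_n + (h/2)·k1); w_{n+1} = w_n + h·k2.
t=1.000000, w=-1.710000:
  k1 = f(1.000000, -1.710000) = 2.551471
  k2 = f(1.190000, -1.225221) = 2.153589
  w ← -1.710000 + 0.38·2.153589 = -0.891636
t=1.380000, w=-0.891636:
  k1 = f(1.380000, -0.891636) = 1.873490
  k2 = f(1.570000, -0.535673) = 1.535673
  w ← -0.891636 + 0.38·1.535673 = -0.308080
w(1.76) ≈ -0.3081

-0.3081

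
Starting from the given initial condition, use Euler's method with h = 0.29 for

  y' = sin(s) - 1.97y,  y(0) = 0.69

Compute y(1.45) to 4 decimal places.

Euler: y_{n+1} = y_n + h·f(s_n, y_n).
s=0.000000, y=0.690000: f=-1.359300 → y ← 0.690000 + 0.29·(-1.359300) = 0.295803
s=0.290000, y=0.295803: f=-0.296780 → y ← 0.295803 + 0.29·(-0.296780) = 0.209737
s=0.580000, y=0.209737: f=0.134842 → y ← 0.209737 + 0.29·0.134842 = 0.248841
s=0.870000, y=0.248841: f=0.274112 → y ← 0.248841 + 0.29·0.274112 = 0.328334
s=1.160000, y=0.328334: f=0.269986 → y ← 0.328334 + 0.29·0.269986 = 0.406630
y(1.45) ≈ 0.4066

0.4066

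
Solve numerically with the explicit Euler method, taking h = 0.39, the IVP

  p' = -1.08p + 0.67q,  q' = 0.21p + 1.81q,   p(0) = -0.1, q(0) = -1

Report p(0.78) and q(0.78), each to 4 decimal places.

-0.6326, -2.9502

Euler on (p,q): p_{n+1} = p_n + h·p', q_{n+1} = q_n + h·q'.
0.000000: (-0.100000, -1.000000); f=(-0.562000, -1.831000) → (-0.319180, -1.714090)
0.390000: (-0.319180, -1.714090); f=(-0.803726, -3.169531) → (-0.632633, -2.950207)
(p(0.78), q(0.78)) ≈ (-0.6326, -2.9502)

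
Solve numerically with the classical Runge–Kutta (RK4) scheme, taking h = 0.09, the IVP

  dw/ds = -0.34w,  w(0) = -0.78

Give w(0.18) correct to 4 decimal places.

-0.7337

RK4: k1 = f(s_n, w_n); k2 = f(s_n + h/2, w_n + (h/2)·k1); k3 = f(s_n + h/2, w_n + (h/2)·k2); k4 = f(s_n + h, w_n + h·k3); w_{n+1} = w_n + (h/6)·(k1 + 2k2 + 2k3 + k4).
s=0.000000, w=-0.780000:
  k1 = f(0.000000, -0.780000) = 0.265200
  k2 = f(0.045000, -0.768066) = 0.261142
  k3 = f(0.045000, -0.768249) = 0.261205
  k4 = f(0.090000, -0.756492) = 0.257207
  w ← -0.780000 + (0.09/6)·(k1 + 2k2 + 2k3 + k4) = -0.756493
s=0.090000, w=-0.756493:
  k1 = f(0.090000, -0.756493) = 0.257208
  k2 = f(0.135000, -0.744919) = 0.253273
  k3 = f(0.135000, -0.745096) = 0.253333
  k4 = f(0.180000, -0.733694) = 0.249456
  w ← -0.756493 + (0.09/6)·(k1 + 2k2 + 2k3 + k4) = -0.733695
w(0.18) ≈ -0.7337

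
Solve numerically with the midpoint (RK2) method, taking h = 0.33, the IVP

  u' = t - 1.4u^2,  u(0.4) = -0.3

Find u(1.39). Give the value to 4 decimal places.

0.5081

Midpoint: k1 = f(t_n, u_n); k2 = f(t_n + h/2, u_n + (h/2)·k1); u_{n+1} = u_n + h·k2.
t=0.400000, u=-0.300000:
  k1 = f(0.400000, -0.300000) = 0.274000
  k2 = f(0.565000, -0.254790) = 0.474115
  u ← -0.300000 + 0.33·0.474115 = -0.143542
t=0.730000, u=-0.143542:
  k1 = f(0.730000, -0.143542) = 0.701154
  k2 = f(0.895000, -0.027852) = 0.893914
  u ← -0.143542 + 0.33·0.893914 = 0.151450
t=1.060000, u=0.151450:
  k1 = f(1.060000, 0.151450) = 1.027888
  k2 = f(1.225000, 0.321051) = 1.080697
  u ← 0.151450 + 0.33·1.080697 = 0.508079
u(1.39) ≈ 0.5081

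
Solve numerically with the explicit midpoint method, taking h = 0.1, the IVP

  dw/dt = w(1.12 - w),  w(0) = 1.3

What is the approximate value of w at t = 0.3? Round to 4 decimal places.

1.2432

Midpoint: k1 = f(t_n, w_n); k2 = f(t_n + h/2, w_n + (h/2)·k1); w_{n+1} = w_n + h·k2.
t=0.000000, w=1.300000:
  k1 = f(0.000000, 1.300000) = -0.234000
  k2 = f(0.050000, 1.288300) = -0.216821
  w ← 1.300000 + 0.1·(-0.216821) = 1.278318
t=0.100000, w=1.278318:
  k1 = f(0.100000, 1.278318) = -0.202381
  k2 = f(0.150000, 1.268199) = -0.187946
  w ← 1.278318 + 0.1·(-0.187946) = 1.259523
t=0.200000, w=1.259523:
  k1 = f(0.200000, 1.259523) = -0.175733
  k2 = f(0.250000, 1.250737) = -0.163517
  w ← 1.259523 + 0.1·(-0.163517) = 1.243172
w(0.3) ≈ 1.2432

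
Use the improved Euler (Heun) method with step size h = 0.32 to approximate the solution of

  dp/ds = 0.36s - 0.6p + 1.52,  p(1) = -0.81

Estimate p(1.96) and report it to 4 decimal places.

1.0480

Heun: k1 = f(s_n, p_n); k2 = f(s_n + h, p_n + h·k1); p_{n+1} = p_n + (h/2)·(k1 + k2).
s=1.000000, p=-0.810000:
  k1 = f(1.000000, -0.810000) = 2.366000
  k2 = f(1.320000, -0.052880) = 2.026928
  p ← -0.810000 + (0.32/2)·(2.366000 + 2.026928) = -0.107132
s=1.320000, p=-0.107132:
  k1 = f(1.320000, -0.107132) = 2.059479
  k2 = f(1.640000, 0.551902) = 1.779259
  p ← -0.107132 + (0.32/2)·(2.059479 + 1.779259) = 0.507067
s=1.640000, p=0.507067:
  k1 = f(1.640000, 0.507067) = 1.806160
  k2 = f(1.960000, 1.085038) = 1.574577
  p ← 0.507067 + (0.32/2)·(1.806160 + 1.574577) = 1.047985
p(1.96) ≈ 1.0480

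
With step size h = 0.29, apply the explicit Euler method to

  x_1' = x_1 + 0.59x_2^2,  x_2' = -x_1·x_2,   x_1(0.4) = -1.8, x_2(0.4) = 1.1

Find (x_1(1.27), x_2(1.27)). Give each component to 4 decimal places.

-1.6526, 4.4625

Euler on (x_1,x_2): x_1_{n+1} = x_1_n + h·x_1', x_2_{n+1} = x_2_n + h·x_2'.
0.400000: (-1.800000, 1.100000); f=(-1.086100, 1.980000) → (-2.114969, 1.674200)
0.690000: (-2.114969, 1.674200); f=(-0.461231, 3.540881) → (-2.248726, 2.701056)
0.980000: (-2.248726, 2.701056); f=(2.055738, 6.073934) → (-1.652562, 4.462496)
(x_1(1.27), x_2(1.27)) ≈ (-1.6526, 4.4625)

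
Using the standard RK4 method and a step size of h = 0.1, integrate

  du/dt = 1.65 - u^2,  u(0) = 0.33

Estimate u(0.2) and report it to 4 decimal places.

RK4: k1 = f(t_n, u_n); k2 = f(t_n + h/2, u_n + (h/2)·k1); k3 = f(t_n + h/2, u_n + (h/2)·k2); k4 = f(t_n + h, u_n + h·k3); u_{n+1} = u_n + (h/6)·(k1 + 2k2 + 2k3 + k4).
t=0.000000, u=0.330000:
  k1 = f(0.000000, 0.330000) = 1.541100
  k2 = f(0.050000, 0.407055) = 1.484306
  k3 = f(0.050000, 0.404215) = 1.486610
  k4 = f(0.100000, 0.478661) = 1.420884
  u ← 0.330000 + (0.1/6)·(k1 + 2k2 + 2k3 + k4) = 0.478397
t=0.100000, u=0.478397:
  k1 = f(0.100000, 0.478397) = 1.421136
  k2 = f(0.150000, 0.549454) = 1.348101
  k3 = f(0.150000, 0.545802) = 1.352100
  k4 = f(0.200000, 0.613607) = 1.273487
  u ← 0.478397 + (0.1/6)·(k1 + 2k2 + 2k3 + k4) = 0.613314
u(0.2) ≈ 0.6133

0.6133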